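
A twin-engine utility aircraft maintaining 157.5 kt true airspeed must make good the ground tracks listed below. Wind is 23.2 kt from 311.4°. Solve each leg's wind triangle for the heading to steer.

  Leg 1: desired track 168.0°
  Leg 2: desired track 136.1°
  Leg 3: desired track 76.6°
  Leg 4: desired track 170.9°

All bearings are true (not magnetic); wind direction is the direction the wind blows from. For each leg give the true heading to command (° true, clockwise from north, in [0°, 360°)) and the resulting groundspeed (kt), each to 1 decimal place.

Leg 1: desired track 168.0°; wind correction +5.0° → command heading 173.0°, groundspeed 175.5 kt
Leg 2: desired track 136.1°; wind correction +0.7° → command heading 136.8°, groundspeed 180.6 kt
Leg 3: desired track 76.6°; wind correction -6.9° → command heading 69.7°, groundspeed 169.7 kt
Leg 4: desired track 170.9°; wind correction +5.4° → command heading 176.3°, groundspeed 174.7 kt

Leg 1: heading=173.0°, groundspeed=175.5 kt
Leg 2: heading=136.8°, groundspeed=180.6 kt
Leg 3: heading=69.7°, groundspeed=169.7 kt
Leg 4: heading=176.3°, groundspeed=174.7 kt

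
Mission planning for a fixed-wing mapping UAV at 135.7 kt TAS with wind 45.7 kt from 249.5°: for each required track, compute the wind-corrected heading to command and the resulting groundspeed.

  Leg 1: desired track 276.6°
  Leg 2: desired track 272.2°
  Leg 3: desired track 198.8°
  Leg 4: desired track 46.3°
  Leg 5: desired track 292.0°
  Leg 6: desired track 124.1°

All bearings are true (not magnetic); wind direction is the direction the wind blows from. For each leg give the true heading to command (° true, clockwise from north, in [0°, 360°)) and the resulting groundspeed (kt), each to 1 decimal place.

Leg 1: desired track 276.6°; wind correction -8.8° → command heading 267.8°, groundspeed 93.4 kt
Leg 2: desired track 272.2°; wind correction -7.5° → command heading 264.7°, groundspeed 92.4 kt
Leg 3: desired track 198.8°; wind correction +15.1° → command heading 213.9°, groundspeed 102.1 kt
Leg 4: desired track 46.3°; wind correction -7.6° → command heading 38.7°, groundspeed 176.5 kt
Leg 5: desired track 292.0°; wind correction -13.2° → command heading 278.8°, groundspeed 98.4 kt
Leg 6: desired track 124.1°; wind correction +15.9° → command heading 140.0°, groundspeed 157.0 kt

Leg 1: heading=267.8°, groundspeed=93.4 kt
Leg 2: heading=264.7°, groundspeed=92.4 kt
Leg 3: heading=213.9°, groundspeed=102.1 kt
Leg 4: heading=38.7°, groundspeed=176.5 kt
Leg 5: heading=278.8°, groundspeed=98.4 kt
Leg 6: heading=140.0°, groundspeed=157.0 kt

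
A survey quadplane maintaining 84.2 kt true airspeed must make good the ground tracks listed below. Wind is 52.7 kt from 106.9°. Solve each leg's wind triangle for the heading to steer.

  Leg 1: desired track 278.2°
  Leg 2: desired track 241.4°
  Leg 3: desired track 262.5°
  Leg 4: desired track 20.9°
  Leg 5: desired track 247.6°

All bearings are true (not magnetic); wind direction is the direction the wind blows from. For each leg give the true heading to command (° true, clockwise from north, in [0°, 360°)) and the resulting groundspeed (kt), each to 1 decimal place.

Leg 1: heading=272.8°, groundspeed=135.9 kt
Leg 2: heading=214.9°, groundspeed=112.3 kt
Leg 3: heading=247.5°, groundspeed=129.3 kt
Leg 4: heading=59.5°, groundspeed=62.1 kt
Leg 5: heading=224.2°, groundspeed=118.1 kt

Leg 1: desired track 278.2°; wind correction -5.4° → command heading 272.8°, groundspeed 135.9 kt
Leg 2: desired track 241.4°; wind correction -26.5° → command heading 214.9°, groundspeed 112.3 kt
Leg 3: desired track 262.5°; wind correction -15.0° → command heading 247.5°, groundspeed 129.3 kt
Leg 4: desired track 20.9°; wind correction +38.6° → command heading 59.5°, groundspeed 62.1 kt
Leg 5: desired track 247.6°; wind correction -23.4° → command heading 224.2°, groundspeed 118.1 kt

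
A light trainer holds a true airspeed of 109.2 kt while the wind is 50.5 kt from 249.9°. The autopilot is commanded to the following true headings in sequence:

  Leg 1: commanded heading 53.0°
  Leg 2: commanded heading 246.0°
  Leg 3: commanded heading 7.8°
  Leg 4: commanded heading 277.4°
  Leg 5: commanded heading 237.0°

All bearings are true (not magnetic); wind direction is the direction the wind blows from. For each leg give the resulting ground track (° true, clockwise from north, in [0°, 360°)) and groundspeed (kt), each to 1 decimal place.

Leg 1: track=58.3°, groundspeed=158.2 kt
Leg 2: track=242.7°, groundspeed=58.9 kt
Leg 3: track=26.4°, groundspeed=140.1 kt
Leg 4: track=297.3°, groundspeed=68.5 kt
Leg 5: track=226.4°, groundspeed=61.0 kt

Leg 1: heading 53.0°; drift +5.3° → track 58.3°, groundspeed 158.2 kt
Leg 2: heading 246.0°; drift -3.3° → track 242.7°, groundspeed 58.9 kt
Leg 3: heading 7.8°; drift +18.6° → track 26.4°, groundspeed 140.1 kt
Leg 4: heading 277.4°; drift +19.9° → track 297.3°, groundspeed 68.5 kt
Leg 5: heading 237.0°; drift -10.6° → track 226.4°, groundspeed 61.0 kt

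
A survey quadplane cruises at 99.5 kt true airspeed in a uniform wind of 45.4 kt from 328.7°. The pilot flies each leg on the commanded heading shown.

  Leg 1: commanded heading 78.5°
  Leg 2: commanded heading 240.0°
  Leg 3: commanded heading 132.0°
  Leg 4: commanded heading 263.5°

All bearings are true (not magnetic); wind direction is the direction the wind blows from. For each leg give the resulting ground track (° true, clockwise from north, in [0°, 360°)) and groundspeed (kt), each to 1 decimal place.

Leg 1: track=98.9°, groundspeed=122.6 kt
Leg 2: track=215.3°, groundspeed=108.4 kt
Leg 3: track=137.2°, groundspeed=143.6 kt
Leg 4: track=236.4°, groundspeed=90.4 kt

Leg 1: heading 78.5°; drift +20.4° → track 98.9°, groundspeed 122.6 kt
Leg 2: heading 240.0°; drift -24.7° → track 215.3°, groundspeed 108.4 kt
Leg 3: heading 132.0°; drift +5.2° → track 137.2°, groundspeed 143.6 kt
Leg 4: heading 263.5°; drift -27.1° → track 236.4°, groundspeed 90.4 kt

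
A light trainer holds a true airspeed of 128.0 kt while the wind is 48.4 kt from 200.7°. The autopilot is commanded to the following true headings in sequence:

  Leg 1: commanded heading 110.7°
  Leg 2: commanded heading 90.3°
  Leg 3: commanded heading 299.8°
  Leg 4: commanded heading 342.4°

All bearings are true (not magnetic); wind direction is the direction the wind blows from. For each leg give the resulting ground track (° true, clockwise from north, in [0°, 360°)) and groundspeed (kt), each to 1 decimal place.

Leg 1: heading 110.7°; drift -20.7° → track 90.0°, groundspeed 136.8 kt
Leg 2: heading 90.3°; drift -17.4° → track 72.9°, groundspeed 151.8 kt
Leg 3: heading 299.8°; drift +19.4° → track 319.2°, groundspeed 143.8 kt
Leg 4: heading 342.4°; drift +10.2° → track 352.6°, groundspeed 168.7 kt

Leg 1: track=90.0°, groundspeed=136.8 kt
Leg 2: track=72.9°, groundspeed=151.8 kt
Leg 3: track=319.2°, groundspeed=143.8 kt
Leg 4: track=352.6°, groundspeed=168.7 kt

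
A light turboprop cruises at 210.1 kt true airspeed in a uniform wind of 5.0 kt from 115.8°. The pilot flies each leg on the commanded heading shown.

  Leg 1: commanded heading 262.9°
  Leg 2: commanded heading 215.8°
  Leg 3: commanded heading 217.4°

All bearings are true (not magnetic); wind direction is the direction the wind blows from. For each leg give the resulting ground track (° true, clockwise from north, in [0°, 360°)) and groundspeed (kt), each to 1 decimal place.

Leg 1: track=263.6°, groundspeed=214.3 kt
Leg 2: track=217.1°, groundspeed=211.0 kt
Leg 3: track=218.7°, groundspeed=211.2 kt

Leg 1: heading 262.9°; drift +0.7° → track 263.6°, groundspeed 214.3 kt
Leg 2: heading 215.8°; drift +1.3° → track 217.1°, groundspeed 211.0 kt
Leg 3: heading 217.4°; drift +1.3° → track 218.7°, groundspeed 211.2 kt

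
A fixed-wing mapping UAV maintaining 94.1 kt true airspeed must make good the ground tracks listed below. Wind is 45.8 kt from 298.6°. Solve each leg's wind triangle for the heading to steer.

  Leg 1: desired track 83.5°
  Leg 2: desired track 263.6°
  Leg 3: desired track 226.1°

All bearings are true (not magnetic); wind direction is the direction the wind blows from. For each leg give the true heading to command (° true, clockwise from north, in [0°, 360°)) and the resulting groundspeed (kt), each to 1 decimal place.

Leg 1: desired track 83.5°; wind correction -16.3° → command heading 67.2°, groundspeed 127.8 kt
Leg 2: desired track 263.6°; wind correction +16.2° → command heading 279.8°, groundspeed 52.8 kt
Leg 3: desired track 226.1°; wind correction +27.7° → command heading 253.8°, groundspeed 69.6 kt

Leg 1: heading=67.2°, groundspeed=127.8 kt
Leg 2: heading=279.8°, groundspeed=52.8 kt
Leg 3: heading=253.8°, groundspeed=69.6 kt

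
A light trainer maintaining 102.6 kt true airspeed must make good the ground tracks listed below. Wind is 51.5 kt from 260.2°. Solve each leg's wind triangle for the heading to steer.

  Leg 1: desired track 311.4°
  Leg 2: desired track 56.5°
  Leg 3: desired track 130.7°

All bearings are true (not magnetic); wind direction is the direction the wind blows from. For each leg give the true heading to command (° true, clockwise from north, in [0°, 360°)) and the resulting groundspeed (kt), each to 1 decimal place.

Leg 1: desired track 311.4°; wind correction -23.0° → command heading 288.4°, groundspeed 62.2 kt
Leg 2: desired track 56.5°; wind correction -11.6° → command heading 44.9°, groundspeed 147.6 kt
Leg 3: desired track 130.7°; wind correction +22.8° → command heading 153.5°, groundspeed 127.3 kt

Leg 1: heading=288.4°, groundspeed=62.2 kt
Leg 2: heading=44.9°, groundspeed=147.6 kt
Leg 3: heading=153.5°, groundspeed=127.3 kt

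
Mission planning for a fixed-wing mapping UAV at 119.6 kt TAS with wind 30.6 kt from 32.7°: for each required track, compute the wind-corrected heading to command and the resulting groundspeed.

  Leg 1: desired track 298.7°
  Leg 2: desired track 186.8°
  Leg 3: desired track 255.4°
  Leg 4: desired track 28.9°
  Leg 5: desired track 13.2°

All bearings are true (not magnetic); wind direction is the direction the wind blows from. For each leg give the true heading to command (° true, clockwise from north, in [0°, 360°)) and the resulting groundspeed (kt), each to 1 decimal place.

Leg 1: desired track 298.7°; wind correction +14.8° → command heading 313.5°, groundspeed 117.8 kt
Leg 2: desired track 186.8°; wind correction -6.4° → command heading 180.4°, groundspeed 146.4 kt
Leg 3: desired track 255.4°; wind correction +10.0° → command heading 265.4°, groundspeed 140.3 kt
Leg 4: desired track 28.9°; wind correction +1.0° → command heading 29.9°, groundspeed 89.1 kt
Leg 5: desired track 13.2°; wind correction +4.9° → command heading 18.1°, groundspeed 90.3 kt

Leg 1: heading=313.5°, groundspeed=117.8 kt
Leg 2: heading=180.4°, groundspeed=146.4 kt
Leg 3: heading=265.4°, groundspeed=140.3 kt
Leg 4: heading=29.9°, groundspeed=89.1 kt
Leg 5: heading=18.1°, groundspeed=90.3 kt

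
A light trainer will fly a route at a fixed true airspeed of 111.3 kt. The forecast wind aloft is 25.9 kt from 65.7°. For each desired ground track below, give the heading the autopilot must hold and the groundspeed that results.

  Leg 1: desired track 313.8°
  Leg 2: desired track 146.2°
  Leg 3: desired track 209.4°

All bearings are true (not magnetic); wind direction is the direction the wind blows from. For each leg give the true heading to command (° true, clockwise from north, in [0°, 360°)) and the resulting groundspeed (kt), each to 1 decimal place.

Leg 1: desired track 313.8°; wind correction +12.5° → command heading 326.3°, groundspeed 118.3 kt
Leg 2: desired track 146.2°; wind correction -13.3° → command heading 132.9°, groundspeed 104.1 kt
Leg 3: desired track 209.4°; wind correction -7.9° → command heading 201.5°, groundspeed 131.1 kt

Leg 1: heading=326.3°, groundspeed=118.3 kt
Leg 2: heading=132.9°, groundspeed=104.1 kt
Leg 3: heading=201.5°, groundspeed=131.1 kt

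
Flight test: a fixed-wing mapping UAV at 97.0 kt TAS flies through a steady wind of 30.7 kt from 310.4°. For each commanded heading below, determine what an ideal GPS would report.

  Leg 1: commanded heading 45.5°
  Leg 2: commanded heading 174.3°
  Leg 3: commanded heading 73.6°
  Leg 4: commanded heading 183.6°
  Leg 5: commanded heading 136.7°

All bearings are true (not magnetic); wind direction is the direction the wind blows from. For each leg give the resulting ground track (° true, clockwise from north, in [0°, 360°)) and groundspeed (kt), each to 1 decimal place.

Leg 1: track=62.5°, groundspeed=104.3 kt
Leg 2: track=164.2°, groundspeed=121.0 kt
Leg 3: track=86.3°, groundspeed=116.7 kt
Leg 4: track=171.6°, groundspeed=118.0 kt
Leg 5: track=135.2°, groundspeed=127.6 kt

Leg 1: heading 45.5°; drift +17.0° → track 62.5°, groundspeed 104.3 kt
Leg 2: heading 174.3°; drift -10.1° → track 164.2°, groundspeed 121.0 kt
Leg 3: heading 73.6°; drift +12.7° → track 86.3°, groundspeed 116.7 kt
Leg 4: heading 183.6°; drift -12.0° → track 171.6°, groundspeed 118.0 kt
Leg 5: heading 136.7°; drift -1.5° → track 135.2°, groundspeed 127.6 kt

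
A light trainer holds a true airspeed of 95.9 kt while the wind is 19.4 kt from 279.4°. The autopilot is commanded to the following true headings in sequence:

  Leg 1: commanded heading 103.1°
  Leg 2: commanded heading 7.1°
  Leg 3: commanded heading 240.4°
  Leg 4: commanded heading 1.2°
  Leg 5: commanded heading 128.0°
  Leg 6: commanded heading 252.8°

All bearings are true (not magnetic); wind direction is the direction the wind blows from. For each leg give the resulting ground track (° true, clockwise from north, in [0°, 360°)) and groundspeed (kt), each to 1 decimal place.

Leg 1: heading 103.1°; drift -0.6° → track 102.5°, groundspeed 115.3 kt
Leg 2: heading 7.1°; drift +11.5° → track 18.6°, groundspeed 97.1 kt
Leg 3: heading 240.4°; drift -8.6° → track 231.8°, groundspeed 81.7 kt
Leg 4: heading 1.2°; drift +11.6° → track 12.8°, groundspeed 95.1 kt
Leg 5: heading 128.0°; drift -4.7° → track 123.3°, groundspeed 113.3 kt
Leg 6: heading 252.8°; drift -6.3° → track 246.5°, groundspeed 79.0 kt

Leg 1: track=102.5°, groundspeed=115.3 kt
Leg 2: track=18.6°, groundspeed=97.1 kt
Leg 3: track=231.8°, groundspeed=81.7 kt
Leg 4: track=12.8°, groundspeed=95.1 kt
Leg 5: track=123.3°, groundspeed=113.3 kt
Leg 6: track=246.5°, groundspeed=79.0 kt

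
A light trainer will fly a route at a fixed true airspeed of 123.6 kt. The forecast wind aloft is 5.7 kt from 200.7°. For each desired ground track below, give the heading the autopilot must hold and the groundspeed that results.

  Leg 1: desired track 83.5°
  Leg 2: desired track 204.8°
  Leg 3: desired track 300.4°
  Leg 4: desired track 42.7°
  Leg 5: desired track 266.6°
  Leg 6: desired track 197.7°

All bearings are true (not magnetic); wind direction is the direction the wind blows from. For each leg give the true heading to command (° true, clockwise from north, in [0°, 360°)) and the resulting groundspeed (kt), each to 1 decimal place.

Leg 1: heading=85.9°, groundspeed=126.1 kt
Leg 2: heading=204.6°, groundspeed=117.9 kt
Leg 3: heading=297.8°, groundspeed=124.4 kt
Leg 4: heading=43.7°, groundspeed=128.9 kt
Leg 5: heading=264.2°, groundspeed=121.2 kt
Leg 6: heading=197.8°, groundspeed=117.9 kt

Leg 1: desired track 83.5°; wind correction +2.4° → command heading 85.9°, groundspeed 126.1 kt
Leg 2: desired track 204.8°; wind correction -0.2° → command heading 204.6°, groundspeed 117.9 kt
Leg 3: desired track 300.4°; wind correction -2.6° → command heading 297.8°, groundspeed 124.4 kt
Leg 4: desired track 42.7°; wind correction +1.0° → command heading 43.7°, groundspeed 128.9 kt
Leg 5: desired track 266.6°; wind correction -2.4° → command heading 264.2°, groundspeed 121.2 kt
Leg 6: desired track 197.7°; wind correction +0.1° → command heading 197.8°, groundspeed 117.9 kt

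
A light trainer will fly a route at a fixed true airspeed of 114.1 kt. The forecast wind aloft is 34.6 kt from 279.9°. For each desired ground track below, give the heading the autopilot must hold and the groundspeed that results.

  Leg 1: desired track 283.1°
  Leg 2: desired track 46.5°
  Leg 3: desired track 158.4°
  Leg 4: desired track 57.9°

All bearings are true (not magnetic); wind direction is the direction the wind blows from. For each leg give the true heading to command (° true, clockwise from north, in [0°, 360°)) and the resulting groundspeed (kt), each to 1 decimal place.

Leg 1: heading=282.1°, groundspeed=79.5 kt
Leg 2: heading=32.4°, groundspeed=131.3 kt
Leg 3: heading=173.4°, groundspeed=128.3 kt
Leg 4: heading=46.2°, groundspeed=137.4 kt

Leg 1: desired track 283.1°; wind correction -1.0° → command heading 282.1°, groundspeed 79.5 kt
Leg 2: desired track 46.5°; wind correction -14.1° → command heading 32.4°, groundspeed 131.3 kt
Leg 3: desired track 158.4°; wind correction +15.0° → command heading 173.4°, groundspeed 128.3 kt
Leg 4: desired track 57.9°; wind correction -11.7° → command heading 46.2°, groundspeed 137.4 kt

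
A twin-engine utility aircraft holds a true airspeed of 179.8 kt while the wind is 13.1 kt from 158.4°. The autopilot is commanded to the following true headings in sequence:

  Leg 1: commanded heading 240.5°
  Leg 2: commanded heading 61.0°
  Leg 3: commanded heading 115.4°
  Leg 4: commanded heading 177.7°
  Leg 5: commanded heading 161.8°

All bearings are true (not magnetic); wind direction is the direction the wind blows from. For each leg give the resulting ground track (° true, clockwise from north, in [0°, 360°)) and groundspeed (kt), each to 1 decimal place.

Leg 1: heading 240.5°; drift +4.2° → track 244.7°, groundspeed 178.5 kt
Leg 2: heading 61.0°; drift -4.1° → track 56.9°, groundspeed 182.0 kt
Leg 3: heading 115.4°; drift -3.0° → track 112.4°, groundspeed 170.5 kt
Leg 4: heading 177.7°; drift +1.5° → track 179.2°, groundspeed 167.5 kt
Leg 5: heading 161.8°; drift +0.3° → track 162.1°, groundspeed 166.7 kt

Leg 1: track=244.7°, groundspeed=178.5 kt
Leg 2: track=56.9°, groundspeed=182.0 kt
Leg 3: track=112.4°, groundspeed=170.5 kt
Leg 4: track=179.2°, groundspeed=167.5 kt
Leg 5: track=162.1°, groundspeed=166.7 kt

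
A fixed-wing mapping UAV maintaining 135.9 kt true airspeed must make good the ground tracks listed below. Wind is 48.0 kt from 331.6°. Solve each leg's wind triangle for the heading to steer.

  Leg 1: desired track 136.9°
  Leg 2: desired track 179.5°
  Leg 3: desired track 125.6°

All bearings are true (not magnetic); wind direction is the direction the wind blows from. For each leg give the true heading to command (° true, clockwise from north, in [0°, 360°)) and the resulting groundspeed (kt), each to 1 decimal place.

Leg 1: heading=131.8°, groundspeed=181.8 kt
Leg 2: heading=189.0°, groundspeed=176.5 kt
Leg 3: heading=116.7°, groundspeed=177.4 kt

Leg 1: desired track 136.9°; wind correction -5.1° → command heading 131.8°, groundspeed 181.8 kt
Leg 2: desired track 179.5°; wind correction +9.5° → command heading 189.0°, groundspeed 176.5 kt
Leg 3: desired track 125.6°; wind correction -8.9° → command heading 116.7°, groundspeed 177.4 kt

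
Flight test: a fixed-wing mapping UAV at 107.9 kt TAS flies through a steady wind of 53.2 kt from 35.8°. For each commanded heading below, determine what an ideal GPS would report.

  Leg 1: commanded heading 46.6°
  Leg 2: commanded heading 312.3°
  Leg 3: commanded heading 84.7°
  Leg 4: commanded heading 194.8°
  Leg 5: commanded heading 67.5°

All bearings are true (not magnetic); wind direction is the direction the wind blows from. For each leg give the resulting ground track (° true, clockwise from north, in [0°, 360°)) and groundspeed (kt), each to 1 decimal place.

Leg 1: heading 46.6°; drift +10.2° → track 56.8°, groundspeed 56.5 kt
Leg 2: heading 312.3°; drift -27.4° → track 284.9°, groundspeed 114.8 kt
Leg 3: heading 84.7°; drift +28.8° → track 113.5°, groundspeed 83.2 kt
Leg 4: heading 194.8°; drift +6.9° → track 201.7°, groundspeed 158.7 kt
Leg 5: heading 67.5°; drift +24.1° → track 91.6°, groundspeed 68.6 kt

Leg 1: track=56.8°, groundspeed=56.5 kt
Leg 2: track=284.9°, groundspeed=114.8 kt
Leg 3: track=113.5°, groundspeed=83.2 kt
Leg 4: track=201.7°, groundspeed=158.7 kt
Leg 5: track=91.6°, groundspeed=68.6 kt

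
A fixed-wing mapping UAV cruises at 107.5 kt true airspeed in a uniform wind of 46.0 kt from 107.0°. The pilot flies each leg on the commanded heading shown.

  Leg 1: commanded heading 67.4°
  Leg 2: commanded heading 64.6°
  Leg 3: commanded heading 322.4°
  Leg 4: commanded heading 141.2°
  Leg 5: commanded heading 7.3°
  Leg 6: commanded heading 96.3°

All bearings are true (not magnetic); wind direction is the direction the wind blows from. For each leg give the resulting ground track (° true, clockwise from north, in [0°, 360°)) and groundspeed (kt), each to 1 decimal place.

Leg 1: track=45.3°, groundspeed=77.8 kt
Leg 2: track=41.7°, groundspeed=79.8 kt
Leg 3: track=312.0°, groundspeed=147.4 kt
Leg 4: track=161.6°, groundspeed=74.1 kt
Leg 5: track=345.8°, groundspeed=123.8 kt
Leg 6: track=88.5°, groundspeed=62.9 kt

Leg 1: heading 67.4°; drift -22.1° → track 45.3°, groundspeed 77.8 kt
Leg 2: heading 64.6°; drift -22.9° → track 41.7°, groundspeed 79.8 kt
Leg 3: heading 322.4°; drift -10.4° → track 312.0°, groundspeed 147.4 kt
Leg 4: heading 141.2°; drift +20.4° → track 161.6°, groundspeed 74.1 kt
Leg 5: heading 7.3°; drift -21.5° → track 345.8°, groundspeed 123.8 kt
Leg 6: heading 96.3°; drift -7.8° → track 88.5°, groundspeed 62.9 kt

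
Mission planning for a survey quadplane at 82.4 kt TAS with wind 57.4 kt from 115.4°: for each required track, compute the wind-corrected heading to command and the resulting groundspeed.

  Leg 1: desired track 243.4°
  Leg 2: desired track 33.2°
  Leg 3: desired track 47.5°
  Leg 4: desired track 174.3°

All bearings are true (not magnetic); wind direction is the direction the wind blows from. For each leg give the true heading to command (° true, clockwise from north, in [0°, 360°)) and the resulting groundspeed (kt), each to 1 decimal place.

Leg 1: desired track 243.4°; wind correction -33.3° → command heading 210.1°, groundspeed 104.2 kt
Leg 2: desired track 33.2°; wind correction +43.6° → command heading 76.8°, groundspeed 51.8 kt
Leg 3: desired track 47.5°; wind correction +40.2° → command heading 87.7°, groundspeed 41.3 kt
Leg 4: desired track 174.3°; wind correction -36.6° → command heading 137.7°, groundspeed 36.5 kt

Leg 1: heading=210.1°, groundspeed=104.2 kt
Leg 2: heading=76.8°, groundspeed=51.8 kt
Leg 3: heading=87.7°, groundspeed=41.3 kt
Leg 4: heading=137.7°, groundspeed=36.5 kt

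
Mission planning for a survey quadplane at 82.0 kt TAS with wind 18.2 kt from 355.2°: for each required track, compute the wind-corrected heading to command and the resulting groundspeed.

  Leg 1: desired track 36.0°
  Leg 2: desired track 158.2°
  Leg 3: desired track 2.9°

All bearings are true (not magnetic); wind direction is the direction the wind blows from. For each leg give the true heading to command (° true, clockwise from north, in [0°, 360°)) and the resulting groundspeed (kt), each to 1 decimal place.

Leg 1: heading=27.7°, groundspeed=67.4 kt
Leg 2: heading=154.5°, groundspeed=99.2 kt
Leg 3: heading=1.2°, groundspeed=63.9 kt

Leg 1: desired track 36.0°; wind correction -8.3° → command heading 27.7°, groundspeed 67.4 kt
Leg 2: desired track 158.2°; wind correction -3.7° → command heading 154.5°, groundspeed 99.2 kt
Leg 3: desired track 2.9°; wind correction -1.7° → command heading 1.2°, groundspeed 63.9 kt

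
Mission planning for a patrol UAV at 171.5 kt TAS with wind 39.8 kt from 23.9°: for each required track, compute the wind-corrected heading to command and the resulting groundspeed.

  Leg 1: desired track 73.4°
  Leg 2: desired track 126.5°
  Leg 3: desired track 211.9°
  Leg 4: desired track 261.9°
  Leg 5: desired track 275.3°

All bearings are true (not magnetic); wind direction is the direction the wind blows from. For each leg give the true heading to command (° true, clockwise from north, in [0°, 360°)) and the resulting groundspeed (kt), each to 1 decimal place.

Leg 1: heading=63.2°, groundspeed=143.0 kt
Leg 2: heading=113.4°, groundspeed=175.7 kt
Leg 3: heading=213.8°, groundspeed=210.8 kt
Leg 4: heading=273.3°, groundspeed=189.2 kt
Leg 5: heading=288.0°, groundspeed=180.0 kt

Leg 1: desired track 73.4°; wind correction -10.2° → command heading 63.2°, groundspeed 143.0 kt
Leg 2: desired track 126.5°; wind correction -13.1° → command heading 113.4°, groundspeed 175.7 kt
Leg 3: desired track 211.9°; wind correction +1.9° → command heading 213.8°, groundspeed 210.8 kt
Leg 4: desired track 261.9°; wind correction +11.4° → command heading 273.3°, groundspeed 189.2 kt
Leg 5: desired track 275.3°; wind correction +12.7° → command heading 288.0°, groundspeed 180.0 kt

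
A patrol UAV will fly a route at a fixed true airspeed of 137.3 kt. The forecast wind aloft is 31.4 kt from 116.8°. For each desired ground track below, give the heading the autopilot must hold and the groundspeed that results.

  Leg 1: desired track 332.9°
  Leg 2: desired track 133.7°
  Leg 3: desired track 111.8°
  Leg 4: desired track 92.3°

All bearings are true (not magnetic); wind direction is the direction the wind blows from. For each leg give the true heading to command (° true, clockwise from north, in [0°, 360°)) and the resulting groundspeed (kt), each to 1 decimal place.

Leg 1: desired track 332.9°; wind correction +7.7° → command heading 340.6°, groundspeed 161.4 kt
Leg 2: desired track 133.7°; wind correction -3.8° → command heading 129.9°, groundspeed 107.0 kt
Leg 3: desired track 111.8°; wind correction +1.1° → command heading 112.9°, groundspeed 106.0 kt
Leg 4: desired track 92.3°; wind correction +5.4° → command heading 97.7°, groundspeed 108.1 kt

Leg 1: heading=340.6°, groundspeed=161.4 kt
Leg 2: heading=129.9°, groundspeed=107.0 kt
Leg 3: heading=112.9°, groundspeed=106.0 kt
Leg 4: heading=97.7°, groundspeed=108.1 kt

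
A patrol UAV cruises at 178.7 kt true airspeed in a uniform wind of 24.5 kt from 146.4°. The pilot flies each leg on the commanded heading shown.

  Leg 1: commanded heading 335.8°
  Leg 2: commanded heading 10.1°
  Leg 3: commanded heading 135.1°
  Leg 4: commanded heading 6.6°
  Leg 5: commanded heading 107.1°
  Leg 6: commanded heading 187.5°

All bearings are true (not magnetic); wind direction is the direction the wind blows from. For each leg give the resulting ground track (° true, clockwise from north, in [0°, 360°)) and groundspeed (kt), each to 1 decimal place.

Leg 1: heading 335.8°; drift -1.1° → track 334.7°, groundspeed 202.9 kt
Leg 2: heading 10.1°; drift -4.9° → track 5.2°, groundspeed 197.1 kt
Leg 3: heading 135.1°; drift -1.8° → track 133.3°, groundspeed 154.7 kt
Leg 4: heading 6.6°; drift -4.6° → track 2.0°, groundspeed 198.0 kt
Leg 5: heading 107.1°; drift -5.5° → track 101.6°, groundspeed 160.5 kt
Leg 6: heading 187.5°; drift +5.7° → track 193.2°, groundspeed 161.0 kt

Leg 1: track=334.7°, groundspeed=202.9 kt
Leg 2: track=5.2°, groundspeed=197.1 kt
Leg 3: track=133.3°, groundspeed=154.7 kt
Leg 4: track=2.0°, groundspeed=198.0 kt
Leg 5: track=101.6°, groundspeed=160.5 kt
Leg 6: track=193.2°, groundspeed=161.0 kt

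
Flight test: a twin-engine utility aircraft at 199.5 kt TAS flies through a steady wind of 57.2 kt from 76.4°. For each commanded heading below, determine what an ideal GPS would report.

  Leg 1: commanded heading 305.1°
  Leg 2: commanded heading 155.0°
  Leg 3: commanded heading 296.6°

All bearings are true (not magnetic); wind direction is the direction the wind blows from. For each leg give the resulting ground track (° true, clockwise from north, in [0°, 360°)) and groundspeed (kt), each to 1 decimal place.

Leg 1: heading 305.1°; drift -10.3° → track 294.8°, groundspeed 241.1 kt
Leg 2: heading 155.0°; drift +16.6° → track 171.6°, groundspeed 196.4 kt
Leg 3: heading 296.6°; drift -8.6° → track 288.0°, groundspeed 246.0 kt

Leg 1: track=294.8°, groundspeed=241.1 kt
Leg 2: track=171.6°, groundspeed=196.4 kt
Leg 3: track=288.0°, groundspeed=246.0 kt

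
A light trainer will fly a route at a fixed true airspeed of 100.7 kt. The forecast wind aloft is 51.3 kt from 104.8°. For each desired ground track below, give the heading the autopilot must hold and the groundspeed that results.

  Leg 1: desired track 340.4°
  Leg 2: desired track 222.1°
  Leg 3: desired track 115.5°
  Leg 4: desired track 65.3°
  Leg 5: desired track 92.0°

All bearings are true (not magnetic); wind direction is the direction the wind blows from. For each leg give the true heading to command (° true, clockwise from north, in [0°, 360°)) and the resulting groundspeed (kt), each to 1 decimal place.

Leg 1: desired track 340.4°; wind correction +24.9° → command heading 5.3°, groundspeed 120.4 kt
Leg 2: desired track 222.1°; wind correction -26.9° → command heading 195.2°, groundspeed 113.3 kt
Leg 3: desired track 115.5°; wind correction -5.4° → command heading 110.1°, groundspeed 49.8 kt
Leg 4: desired track 65.3°; wind correction +18.9° → command heading 84.2°, groundspeed 55.7 kt
Leg 5: desired track 92.0°; wind correction +6.5° → command heading 98.5°, groundspeed 50.0 kt

Leg 1: heading=5.3°, groundspeed=120.4 kt
Leg 2: heading=195.2°, groundspeed=113.3 kt
Leg 3: heading=110.1°, groundspeed=49.8 kt
Leg 4: heading=84.2°, groundspeed=55.7 kt
Leg 5: heading=98.5°, groundspeed=50.0 kt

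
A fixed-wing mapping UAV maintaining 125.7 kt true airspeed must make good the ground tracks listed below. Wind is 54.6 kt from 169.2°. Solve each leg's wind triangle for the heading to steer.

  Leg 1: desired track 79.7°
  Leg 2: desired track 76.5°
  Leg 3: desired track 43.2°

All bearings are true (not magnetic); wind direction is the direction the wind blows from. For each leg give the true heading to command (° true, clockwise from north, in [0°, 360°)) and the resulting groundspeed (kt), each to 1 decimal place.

Leg 1: desired track 79.7°; wind correction +25.7° → command heading 105.4°, groundspeed 112.7 kt
Leg 2: desired track 76.5°; wind correction +25.7° → command heading 102.2°, groundspeed 115.8 kt
Leg 3: desired track 43.2°; wind correction +20.6° → command heading 63.8°, groundspeed 149.8 kt

Leg 1: heading=105.4°, groundspeed=112.7 kt
Leg 2: heading=102.2°, groundspeed=115.8 kt
Leg 3: heading=63.8°, groundspeed=149.8 kt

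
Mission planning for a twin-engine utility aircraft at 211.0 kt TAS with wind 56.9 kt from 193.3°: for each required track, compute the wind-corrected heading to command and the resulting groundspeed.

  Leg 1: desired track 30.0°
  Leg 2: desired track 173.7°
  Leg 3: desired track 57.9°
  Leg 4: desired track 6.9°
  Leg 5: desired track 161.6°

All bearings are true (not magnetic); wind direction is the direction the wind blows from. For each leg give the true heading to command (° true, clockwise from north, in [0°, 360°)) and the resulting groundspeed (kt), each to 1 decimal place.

Leg 1: desired track 30.0°; wind correction +4.4° → command heading 34.4°, groundspeed 264.9 kt
Leg 2: desired track 173.7°; wind correction +5.2° → command heading 178.9°, groundspeed 156.5 kt
Leg 3: desired track 57.9°; wind correction +10.9° → command heading 68.8°, groundspeed 247.7 kt
Leg 4: desired track 6.9°; wind correction -1.7° → command heading 5.2°, groundspeed 267.5 kt
Leg 5: desired track 161.6°; wind correction +8.1° → command heading 169.7°, groundspeed 160.5 kt

Leg 1: heading=34.4°, groundspeed=264.9 kt
Leg 2: heading=178.9°, groundspeed=156.5 kt
Leg 3: heading=68.8°, groundspeed=247.7 kt
Leg 4: heading=5.2°, groundspeed=267.5 kt
Leg 5: heading=169.7°, groundspeed=160.5 kt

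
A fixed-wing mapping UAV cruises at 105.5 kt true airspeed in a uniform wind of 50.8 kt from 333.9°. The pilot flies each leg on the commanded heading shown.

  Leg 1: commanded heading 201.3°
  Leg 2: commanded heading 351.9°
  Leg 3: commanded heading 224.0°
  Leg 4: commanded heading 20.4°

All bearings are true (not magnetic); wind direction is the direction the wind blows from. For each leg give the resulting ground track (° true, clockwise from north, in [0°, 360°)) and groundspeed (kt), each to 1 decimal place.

Leg 1: track=186.3°, groundspeed=144.8 kt
Leg 2: track=7.3°, groundspeed=59.3 kt
Leg 3: track=202.7°, groundspeed=131.8 kt
Leg 4: track=48.0°, groundspeed=79.6 kt

Leg 1: heading 201.3°; drift -15.0° → track 186.3°, groundspeed 144.8 kt
Leg 2: heading 351.9°; drift +15.4° → track 7.3°, groundspeed 59.3 kt
Leg 3: heading 224.0°; drift -21.3° → track 202.7°, groundspeed 131.8 kt
Leg 4: heading 20.4°; drift +27.6° → track 48.0°, groundspeed 79.6 kt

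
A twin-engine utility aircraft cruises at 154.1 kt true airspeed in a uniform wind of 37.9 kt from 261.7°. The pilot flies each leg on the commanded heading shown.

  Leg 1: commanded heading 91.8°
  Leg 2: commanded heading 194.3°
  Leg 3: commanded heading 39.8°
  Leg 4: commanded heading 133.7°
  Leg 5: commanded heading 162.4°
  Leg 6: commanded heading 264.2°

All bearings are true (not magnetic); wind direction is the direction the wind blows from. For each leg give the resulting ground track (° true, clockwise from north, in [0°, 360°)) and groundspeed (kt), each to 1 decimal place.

Leg 1: track=89.8°, groundspeed=191.5 kt
Leg 2: track=180.2°, groundspeed=143.9 kt
Leg 3: track=47.7°, groundspeed=184.1 kt
Leg 4: track=124.1°, groundspeed=179.9 kt
Leg 5: track=149.3°, groundspeed=164.5 kt
Leg 6: track=265.0°, groundspeed=116.2 kt

Leg 1: heading 91.8°; drift -2.0° → track 89.8°, groundspeed 191.5 kt
Leg 2: heading 194.3°; drift -14.1° → track 180.2°, groundspeed 143.9 kt
Leg 3: heading 39.8°; drift +7.9° → track 47.7°, groundspeed 184.1 kt
Leg 4: heading 133.7°; drift -9.6° → track 124.1°, groundspeed 179.9 kt
Leg 5: heading 162.4°; drift -13.1° → track 149.3°, groundspeed 164.5 kt
Leg 6: heading 264.2°; drift +0.8° → track 265.0°, groundspeed 116.2 kt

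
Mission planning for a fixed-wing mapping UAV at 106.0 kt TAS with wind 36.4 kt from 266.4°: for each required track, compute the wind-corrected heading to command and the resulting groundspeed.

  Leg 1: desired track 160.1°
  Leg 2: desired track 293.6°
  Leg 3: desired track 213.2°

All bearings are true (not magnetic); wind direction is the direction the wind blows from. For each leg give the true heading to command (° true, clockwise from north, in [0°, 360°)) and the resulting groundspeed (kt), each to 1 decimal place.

Leg 1: desired track 160.1°; wind correction +19.2° → command heading 179.3°, groundspeed 110.3 kt
Leg 2: desired track 293.6°; wind correction -9.0° → command heading 284.6°, groundspeed 72.3 kt
Leg 3: desired track 213.2°; wind correction +16.0° → command heading 229.2°, groundspeed 80.1 kt

Leg 1: heading=179.3°, groundspeed=110.3 kt
Leg 2: heading=284.6°, groundspeed=72.3 kt
Leg 3: heading=229.2°, groundspeed=80.1 kt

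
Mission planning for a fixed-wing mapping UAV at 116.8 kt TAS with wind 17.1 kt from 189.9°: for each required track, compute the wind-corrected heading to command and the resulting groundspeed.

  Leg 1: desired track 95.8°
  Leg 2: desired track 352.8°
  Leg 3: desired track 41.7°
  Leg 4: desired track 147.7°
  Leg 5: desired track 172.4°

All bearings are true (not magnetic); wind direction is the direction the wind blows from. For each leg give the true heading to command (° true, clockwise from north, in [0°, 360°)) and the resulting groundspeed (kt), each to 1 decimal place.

Leg 1: heading=104.2°, groundspeed=116.8 kt
Leg 2: heading=350.3°, groundspeed=133.0 kt
Leg 3: heading=46.1°, groundspeed=131.0 kt
Leg 4: heading=153.3°, groundspeed=103.6 kt
Leg 5: heading=174.9°, groundspeed=100.4 kt

Leg 1: desired track 95.8°; wind correction +8.4° → command heading 104.2°, groundspeed 116.8 kt
Leg 2: desired track 352.8°; wind correction -2.5° → command heading 350.3°, groundspeed 133.0 kt
Leg 3: desired track 41.7°; wind correction +4.4° → command heading 46.1°, groundspeed 131.0 kt
Leg 4: desired track 147.7°; wind correction +5.6° → command heading 153.3°, groundspeed 103.6 kt
Leg 5: desired track 172.4°; wind correction +2.5° → command heading 174.9°, groundspeed 100.4 kt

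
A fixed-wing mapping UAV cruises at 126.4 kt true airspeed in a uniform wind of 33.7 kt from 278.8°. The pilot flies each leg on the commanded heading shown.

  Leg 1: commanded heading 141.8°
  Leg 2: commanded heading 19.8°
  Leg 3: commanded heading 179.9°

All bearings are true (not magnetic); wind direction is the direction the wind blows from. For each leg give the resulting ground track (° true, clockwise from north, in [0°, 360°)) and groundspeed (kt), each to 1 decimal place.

Leg 1: heading 141.8°; drift -8.7° → track 133.1°, groundspeed 152.8 kt
Leg 2: heading 19.8°; drift +14.0° → track 33.8°, groundspeed 136.9 kt
Leg 3: heading 179.9°; drift -14.2° → track 165.7°, groundspeed 135.8 kt

Leg 1: track=133.1°, groundspeed=152.8 kt
Leg 2: track=33.8°, groundspeed=136.9 kt
Leg 3: track=165.7°, groundspeed=135.8 kt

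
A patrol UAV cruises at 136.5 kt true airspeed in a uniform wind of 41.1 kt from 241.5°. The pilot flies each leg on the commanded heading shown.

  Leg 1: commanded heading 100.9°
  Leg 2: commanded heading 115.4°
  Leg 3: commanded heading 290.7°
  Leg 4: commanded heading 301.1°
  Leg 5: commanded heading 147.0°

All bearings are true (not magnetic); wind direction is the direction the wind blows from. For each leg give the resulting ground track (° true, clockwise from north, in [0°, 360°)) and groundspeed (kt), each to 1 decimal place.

Leg 1: track=92.1°, groundspeed=170.3 kt
Leg 2: track=103.7°, groundspeed=164.1 kt
Leg 3: track=306.5°, groundspeed=114.0 kt
Leg 4: track=318.1°, groundspeed=121.0 kt
Leg 5: track=130.7°, groundspeed=145.6 kt

Leg 1: heading 100.9°; drift -8.8° → track 92.1°, groundspeed 170.3 kt
Leg 2: heading 115.4°; drift -11.7° → track 103.7°, groundspeed 164.1 kt
Leg 3: heading 290.7°; drift +15.8° → track 306.5°, groundspeed 114.0 kt
Leg 4: heading 301.1°; drift +17.0° → track 318.1°, groundspeed 121.0 kt
Leg 5: heading 147.0°; drift -16.3° → track 130.7°, groundspeed 145.6 kt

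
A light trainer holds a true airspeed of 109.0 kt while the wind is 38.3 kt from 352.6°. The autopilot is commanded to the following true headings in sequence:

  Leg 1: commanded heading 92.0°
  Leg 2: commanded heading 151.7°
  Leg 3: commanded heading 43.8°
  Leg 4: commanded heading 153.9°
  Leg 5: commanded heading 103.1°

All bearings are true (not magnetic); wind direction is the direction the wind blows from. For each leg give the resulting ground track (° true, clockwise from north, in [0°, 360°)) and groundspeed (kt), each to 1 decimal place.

Leg 1: heading 92.0°; drift +18.2° → track 110.2°, groundspeed 121.3 kt
Leg 2: heading 151.7°; drift +5.4° → track 157.1°, groundspeed 145.4 kt
Leg 3: heading 43.8°; drift +19.3° → track 63.1°, groundspeed 90.1 kt
Leg 4: heading 153.9°; drift +4.8° → track 158.7°, groundspeed 145.8 kt
Leg 5: heading 103.1°; drift +16.3° → track 119.4°, groundspeed 127.6 kt

Leg 1: track=110.2°, groundspeed=121.3 kt
Leg 2: track=157.1°, groundspeed=145.4 kt
Leg 3: track=63.1°, groundspeed=90.1 kt
Leg 4: track=158.7°, groundspeed=145.8 kt
Leg 5: track=119.4°, groundspeed=127.6 kt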